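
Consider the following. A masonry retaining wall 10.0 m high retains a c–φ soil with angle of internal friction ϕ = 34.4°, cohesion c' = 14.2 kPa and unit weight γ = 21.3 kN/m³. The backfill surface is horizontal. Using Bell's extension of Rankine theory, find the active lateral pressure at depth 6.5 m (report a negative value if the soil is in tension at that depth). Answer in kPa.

23.5 kPa

K_a = (1 − sin φ)/(1 + sin φ) = 0.2780.
σ_a = K_a γ z − 2c√K_a = 0.2780×21.3×6.5 − 2×14.2×0.5272 = 23.51 kPa.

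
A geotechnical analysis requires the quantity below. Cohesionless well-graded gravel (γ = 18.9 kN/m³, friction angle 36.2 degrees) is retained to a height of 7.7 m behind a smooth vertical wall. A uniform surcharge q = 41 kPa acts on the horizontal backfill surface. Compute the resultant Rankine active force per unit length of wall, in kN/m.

K_a = tan²(45° − φ/2) = 0.2574.
Soil triangle: ½ K_a γ H² = 0.5×0.2574×18.9×7.7² = 144.2 kN/m.
Surcharge rectangle: K_a q H = 0.2574×41×7.7 = 81.26 kN/m.
Total = 144.2 + 81.26 = 225.5 kN/m.

225 kN/m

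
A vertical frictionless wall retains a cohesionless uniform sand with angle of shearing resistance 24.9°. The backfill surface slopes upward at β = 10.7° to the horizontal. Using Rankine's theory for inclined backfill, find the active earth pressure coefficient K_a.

0.437

K_a = cos β · (cos β − √(cos²β − cos²φ)) / (cos β + √(cos²β − cos²φ)).
cos β = 0.9826, cos φ = 0.9070, √(cos²β − cos²φ) = 0.3779.
K_a = 0.9826 × (0.9826 − 0.3779)/(0.9826 + 0.3779) = 0.4368.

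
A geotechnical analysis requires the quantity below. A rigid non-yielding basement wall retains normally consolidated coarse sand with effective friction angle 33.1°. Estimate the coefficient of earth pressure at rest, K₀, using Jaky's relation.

K₀ = 1 − sin φ' = 1 − sin 33.1° = 0.4539.

0.454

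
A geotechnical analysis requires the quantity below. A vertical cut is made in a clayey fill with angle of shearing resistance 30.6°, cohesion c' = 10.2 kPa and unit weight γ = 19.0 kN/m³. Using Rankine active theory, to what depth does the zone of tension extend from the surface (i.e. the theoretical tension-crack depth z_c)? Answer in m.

1.88 m

K_a = tan²(45° − 30.6°/2) = 0.3253; √K_a = 0.5704.
The active pressure is zero where K_a γ z = 2c√K_a, so z_c = 2c/(γ√K_a) = 2×10.2/(19.0×0.5704) = 1.882 m.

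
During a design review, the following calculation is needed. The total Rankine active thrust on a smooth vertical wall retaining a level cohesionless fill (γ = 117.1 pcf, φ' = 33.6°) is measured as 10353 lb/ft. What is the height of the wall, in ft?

K_a = 0.2875. P_a = ½ K_a γ H² ⇒ H = √(2P_a/(K_a γ)).
H = √(2×10353/(0.2875×117.1)) = 24.80 ft.

24.8 ft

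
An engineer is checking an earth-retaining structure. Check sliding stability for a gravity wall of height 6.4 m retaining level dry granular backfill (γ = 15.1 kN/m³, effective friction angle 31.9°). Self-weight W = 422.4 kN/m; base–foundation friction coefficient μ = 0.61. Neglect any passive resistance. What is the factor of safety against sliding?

2.70

K_a = tan²(45° − 31.9°/2) = 0.3085.
P_a = ½K_aγH² = 0.5×0.3085×15.1×6.4² = 95.41 kN/m, acting at H/3 = 2.133 m above the base.
FS_sliding = μW / P_a = 0.61×422.4 / 95.41 = 2.701.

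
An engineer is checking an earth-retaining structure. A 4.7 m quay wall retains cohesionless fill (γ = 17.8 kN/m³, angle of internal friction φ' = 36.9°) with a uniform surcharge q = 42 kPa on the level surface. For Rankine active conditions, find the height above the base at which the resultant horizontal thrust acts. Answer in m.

1.96 m

K_a = 0.2497.
Triangular part P₁ = ½K_aγH² = 49.09 at H/3 = 1.567 m; rectangular part P₂ = K_a q H = 49.29 at H/2 = 2.350 m.
ȳ = (P₁·1.567 + P₂·2.350)/(P₁+P₂) = 1.959 m.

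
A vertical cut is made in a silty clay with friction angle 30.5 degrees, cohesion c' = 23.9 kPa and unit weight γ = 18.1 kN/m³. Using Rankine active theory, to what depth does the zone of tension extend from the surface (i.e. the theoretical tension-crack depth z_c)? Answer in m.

K_a = tan²(45° − 30.5°/2) = 0.3267; √K_a = 0.5715.
The active pressure is zero where K_a γ z = 2c√K_a, so z_c = 2c/(γ√K_a) = 2×23.9/(18.1×0.5715) = 4.621 m.

4.62 m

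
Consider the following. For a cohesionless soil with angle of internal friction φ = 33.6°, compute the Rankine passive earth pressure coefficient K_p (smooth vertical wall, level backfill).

3.48

K_p = (1 + sin φ)/(1 − sin φ) = tan²(45° + 33.6°/2) = 3.478.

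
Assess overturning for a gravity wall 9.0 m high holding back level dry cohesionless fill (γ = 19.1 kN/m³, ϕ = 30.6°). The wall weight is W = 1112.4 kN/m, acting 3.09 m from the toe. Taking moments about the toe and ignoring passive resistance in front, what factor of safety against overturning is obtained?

4.55

K_a = tan²(45° − 30.6°/2) = 0.3253.
P_a = ½K_aγH² = 0.5×0.3253×19.1×9.0² = 251.7 kN/m, acting at H/3 = 3.000 m above the base.
Overturning moment M_o = P_a × H/3 = 251.7 × 3.000 = 755.0.
Resisting moment M_r = W × 3.09 = 1112.4 × 3.09 = 3437.
FS_overturning = M_r/M_o = 3437/755.0 = 4.553.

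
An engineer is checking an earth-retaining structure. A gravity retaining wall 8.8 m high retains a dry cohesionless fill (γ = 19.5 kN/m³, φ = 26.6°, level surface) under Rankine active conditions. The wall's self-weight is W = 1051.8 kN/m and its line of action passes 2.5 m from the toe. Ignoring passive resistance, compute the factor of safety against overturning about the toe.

3.11

K_a = tan²(45° − 26.6°/2) = 0.3814.
P_a = ½K_aγH² = 0.5×0.3814×19.5×8.8² = 288.0 kN/m, acting at H/3 = 2.933 m above the base.
Overturning moment M_o = P_a × H/3 = 288.0 × 2.933 = 844.8.
Resisting moment M_r = W × 2.5 = 1051.8 × 2.5 = 2630.
FS_overturning = M_r/M_o = 2630/844.8 = 3.113.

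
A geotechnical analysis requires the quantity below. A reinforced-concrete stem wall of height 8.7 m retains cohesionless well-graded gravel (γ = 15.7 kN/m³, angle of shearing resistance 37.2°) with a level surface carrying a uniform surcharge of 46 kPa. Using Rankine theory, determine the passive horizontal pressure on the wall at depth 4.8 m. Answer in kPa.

492 kPa

K_p = (1 + sin φ)/(1 − sin φ) = 4.058.
σ_v = γz + q = 15.7 × 4.8 + 46 = 121.4 kPa.
σ_h = K_p σ_v = 4.058 × 121.4 = 492.5 kPa.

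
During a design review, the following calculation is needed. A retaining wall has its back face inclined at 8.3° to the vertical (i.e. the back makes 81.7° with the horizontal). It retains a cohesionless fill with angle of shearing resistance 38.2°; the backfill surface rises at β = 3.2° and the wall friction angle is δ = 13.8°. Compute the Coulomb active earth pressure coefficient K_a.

0.287

K_a = sin²(α+φ) / [sin²α · sin(α−δ) · (1 + √{sin(φ+δ)sin(φ−β) / (sin(α−δ)sin(α+β))})²].
With α = 81.7°, φ = 38.2°, δ = 13.8°, β = 3.2°: K_a = 0.2867.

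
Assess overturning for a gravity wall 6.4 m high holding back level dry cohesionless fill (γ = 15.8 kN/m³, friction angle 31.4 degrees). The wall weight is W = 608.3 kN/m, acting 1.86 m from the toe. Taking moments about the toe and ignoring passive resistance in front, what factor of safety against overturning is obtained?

K_a = tan²(45° − 31.4°/2) = 0.3149.
P_a = ½K_aγH² = 0.5×0.3149×15.8×6.4² = 101.9 kN/m, acting at H/3 = 2.133 m above the base.
Overturning moment M_o = P_a × H/3 = 101.9 × 2.133 = 217.4.
Resisting moment M_r = W × 1.86 = 608.3 × 1.86 = 1131.
FS_overturning = M_r/M_o = 1131/217.4 = 5.205.

5.20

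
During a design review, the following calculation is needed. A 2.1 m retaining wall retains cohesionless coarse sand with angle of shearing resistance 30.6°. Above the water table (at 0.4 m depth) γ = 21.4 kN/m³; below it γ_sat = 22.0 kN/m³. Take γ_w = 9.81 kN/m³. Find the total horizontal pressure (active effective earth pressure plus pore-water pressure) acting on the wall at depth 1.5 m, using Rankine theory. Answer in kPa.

17.9 kPa

K_a = (1 − sin φ)/(1 + sin φ) = 0.3253.
γ' = 22.0 − 9.81 = 12.19 kN/m³.
Effective vertical stress at 1.5 m: σ'_v = 21.4×0.4 + 12.19×1.10 = 21.97 kPa.
σ'_h = K_a σ'_v = 0.3253 × 21.97 = 7.147 kPa; u = γ_w × 1.10 = 10.79 kPa.
Total σ_h = 7.147 + 10.79 = 17.94 kPa.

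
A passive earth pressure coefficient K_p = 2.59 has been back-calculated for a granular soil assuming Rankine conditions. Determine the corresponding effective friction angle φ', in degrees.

K_p = (1+sin φ)/(1−sin φ) ⇒ sin φ = (K_p − 1)/(K_p + 1) = 0.4429.
φ = arcsin(0.4429) = 26.29°.

26.3°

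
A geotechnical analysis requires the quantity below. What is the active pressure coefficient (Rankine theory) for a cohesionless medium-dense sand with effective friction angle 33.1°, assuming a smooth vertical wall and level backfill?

K_a = (1 − sin φ)/(1 + sin φ) = (1 − sin 33.1°)/(1 + sin 33.1°) = 0.2936.

0.294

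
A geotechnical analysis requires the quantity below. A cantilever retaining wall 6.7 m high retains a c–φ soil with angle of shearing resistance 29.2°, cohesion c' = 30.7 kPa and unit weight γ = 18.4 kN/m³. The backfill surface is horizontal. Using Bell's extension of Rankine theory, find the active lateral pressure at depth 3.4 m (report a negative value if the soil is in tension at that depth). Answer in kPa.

K_a = (1 − sin φ)/(1 + sin φ) = 0.3442.
σ_a = K_a γ z − 2c√K_a = 0.3442×18.4×3.4 − 2×30.7×0.5867 = -14.49 kPa.

-14.5 kPa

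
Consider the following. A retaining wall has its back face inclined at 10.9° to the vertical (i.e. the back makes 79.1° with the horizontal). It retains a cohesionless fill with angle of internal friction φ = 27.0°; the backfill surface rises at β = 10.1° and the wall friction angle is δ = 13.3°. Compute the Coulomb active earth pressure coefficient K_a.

K_a = sin²(α+φ) / [sin²α · sin(α−δ) · (1 + √{sin(φ+δ)sin(φ−β) / (sin(α−δ)sin(α+β))})²].
With α = 79.1°, φ = 27.0°, δ = 13.3°, β = 10.1°: K_a = 0.4964.

0.496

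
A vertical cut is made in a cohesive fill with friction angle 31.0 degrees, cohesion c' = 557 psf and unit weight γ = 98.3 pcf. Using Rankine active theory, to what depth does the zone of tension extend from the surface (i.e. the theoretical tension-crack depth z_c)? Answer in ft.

K_a = tan²(45° − 31.0°/2) = 0.3201; √K_a = 0.5658.
The active pressure is zero where K_a γ z = 2c√K_a, so z_c = 2c/(γ√K_a) = 2×557/(98.3×0.5658) = 20.03 ft.

20.0 ft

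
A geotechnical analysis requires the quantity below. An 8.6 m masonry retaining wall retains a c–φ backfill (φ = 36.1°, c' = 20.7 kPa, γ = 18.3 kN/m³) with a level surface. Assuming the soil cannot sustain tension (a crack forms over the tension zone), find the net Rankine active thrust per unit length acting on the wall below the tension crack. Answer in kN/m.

40.7 kN/m

K_a = 0.2585; √K_a = 0.5084.
Tension-crack depth z_c = 2c/(γ√K_a) = 2×20.7/(18.3×0.5084) = 4.450 m.
σ_a at base = K_a γ H − 2c√K_a = 0.2585×18.3×8.6 − 2×20.7×0.5084 = 19.63 kPa.
P_a = ½ × 19.63 × (H − z_c) = 0.5×19.63×4.150 = 40.74 kN/m.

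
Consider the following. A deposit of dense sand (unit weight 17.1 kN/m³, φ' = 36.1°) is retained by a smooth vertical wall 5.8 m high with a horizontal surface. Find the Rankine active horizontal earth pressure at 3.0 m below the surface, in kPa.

13.3 kPa

K_a = (1 − sin φ)/(1 + sin φ) = 0.2585.
σ_h = K_a γ z = 0.2585 × 17.1 × 3.0 = 13.26 kPa.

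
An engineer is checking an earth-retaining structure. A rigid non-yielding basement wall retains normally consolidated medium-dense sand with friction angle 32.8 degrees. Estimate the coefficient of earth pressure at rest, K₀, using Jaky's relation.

0.458

K₀ = 1 − sin φ' = 1 − sin 32.8° = 0.4583.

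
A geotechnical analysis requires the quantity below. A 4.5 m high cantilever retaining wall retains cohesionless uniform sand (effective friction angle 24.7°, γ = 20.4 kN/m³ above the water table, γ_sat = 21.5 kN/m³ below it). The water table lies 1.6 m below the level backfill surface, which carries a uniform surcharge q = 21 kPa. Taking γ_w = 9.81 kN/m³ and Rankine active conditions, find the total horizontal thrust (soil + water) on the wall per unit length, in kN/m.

150 kN/m

K_a = tan²(45° − φ/2) = 0.4106.
γ' = 21.5 − 9.81 = 11.69 kN/m³. h₂ = H − d_w = 2.9 m.
σ'_h: at surface K_a·q = 8.622; at WT K_a(q+γd_w) = 22.02; at base K_a(q+γd_w+γ'h₂) = 35.94 kPa.
P₁ = ½(8.622+22.02)×1.6 = 24.52; P₂ = ½(22.02+35.94)×2.9 = 84.05; P_w = ½γ_w h₂² = 41.25.
Total = 24.52+84.05+41.25 = 149.8 kN/m.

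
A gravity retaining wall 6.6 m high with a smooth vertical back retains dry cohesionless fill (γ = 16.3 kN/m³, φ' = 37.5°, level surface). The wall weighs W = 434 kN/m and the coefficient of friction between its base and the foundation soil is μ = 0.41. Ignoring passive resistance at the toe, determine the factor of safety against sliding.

K_a = tan²(45° − 37.5°/2) = 0.2432.
P_a = ½K_aγH² = 0.5×0.2432×16.3×6.6² = 86.34 kN/m, acting at H/3 = 2.200 m above the base.
FS_sliding = μW / P_a = 0.41×434 / 86.34 = 2.061.

2.06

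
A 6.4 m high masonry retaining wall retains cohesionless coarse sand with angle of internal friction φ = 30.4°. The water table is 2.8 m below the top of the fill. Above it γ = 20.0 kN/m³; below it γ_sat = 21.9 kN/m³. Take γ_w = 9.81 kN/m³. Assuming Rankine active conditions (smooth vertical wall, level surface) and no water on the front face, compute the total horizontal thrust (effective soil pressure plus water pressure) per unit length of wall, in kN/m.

K_a = tan²(45° − φ/2) = 0.3280.
γ' = 21.9 − 9.81 = 12.09 kN/m³. Depth below WT = 3.6 m.
σ'_h at WT = K_a γ d_w = 18.37 kPa; at base = 18.37 + K_a γ' × 3.6 = 32.64 kPa.
P₁ (0–2.8 m) = ½×18.37×2.8 = 25.71. P₂ (2.8–6.4 m) = ½(18.37+32.64)×3.6 = 91.82.
P_w = ½ γ_w h₂² = 0.5×9.81×3.6² = 63.57. Total = 25.71+91.82+63.57 = 181.1 kN/m.

181 kN/m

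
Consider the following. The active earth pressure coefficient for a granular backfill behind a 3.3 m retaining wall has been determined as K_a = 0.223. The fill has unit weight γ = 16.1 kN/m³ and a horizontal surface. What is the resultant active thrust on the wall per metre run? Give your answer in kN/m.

P = ½ K_a γ H² = 0.5 × 0.223 × 16.1 × 3.3² = 19.55 kN/m.

19.5 kN/m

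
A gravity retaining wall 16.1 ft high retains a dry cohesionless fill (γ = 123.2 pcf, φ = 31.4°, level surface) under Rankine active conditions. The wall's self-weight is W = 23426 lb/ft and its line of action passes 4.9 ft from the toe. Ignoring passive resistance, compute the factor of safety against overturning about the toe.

4.25

K_a = tan²(45° − 31.4°/2) = 0.3149.
P_a = ½K_aγH² = 0.5×0.3149×123.2×16.1² = 5028 lb/ft, acting at H/3 = 5.367 ft above the base.
Overturning moment M_o = P_a × H/3 = 5028 × 5.367 = 26990.
Resisting moment M_r = W × 4.9 = 23426 × 4.9 = 114800.
FS_overturning = M_r/M_o = 114800/26990 = 4.254.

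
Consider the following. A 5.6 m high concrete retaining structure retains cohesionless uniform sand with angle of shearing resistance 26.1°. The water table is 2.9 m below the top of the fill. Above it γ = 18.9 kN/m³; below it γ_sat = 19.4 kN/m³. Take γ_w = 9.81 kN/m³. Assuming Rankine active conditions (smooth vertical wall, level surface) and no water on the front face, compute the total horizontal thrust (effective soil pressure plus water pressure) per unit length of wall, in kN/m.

138 kN/m

K_a = tan²(45° − φ/2) = 0.3889.
γ' = 19.4 − 9.81 = 9.590 kN/m³. Depth below WT = 2.7 m.
σ'_h at WT = K_a γ d_w = 21.32 kPa; at base = 21.32 + K_a γ' × 2.7 = 31.39 kPa.
P₁ (0–2.9 m) = ½×21.32×2.9 = 30.91. P₂ (2.9–5.6 m) = ½(21.32+31.39)×2.7 = 71.16.
P_w = ½ γ_w h₂² = 0.5×9.81×2.7² = 35.76. Total = 30.91+71.16+35.76 = 137.8 kN/m.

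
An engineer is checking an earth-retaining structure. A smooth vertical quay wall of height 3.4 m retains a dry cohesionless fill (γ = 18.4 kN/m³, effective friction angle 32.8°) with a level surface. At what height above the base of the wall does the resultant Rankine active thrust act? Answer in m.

K_a = 0.2973.
The pressure distribution is triangular, so the resultant acts at H/3 above the base = 3.4/3 = 1.133 m.

1.13 m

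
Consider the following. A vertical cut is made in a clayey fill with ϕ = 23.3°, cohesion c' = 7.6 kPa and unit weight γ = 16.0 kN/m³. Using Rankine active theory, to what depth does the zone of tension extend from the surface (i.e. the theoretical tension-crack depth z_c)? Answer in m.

K_a = tan²(45° − 23.3°/2) = 0.4331; √K_a = 0.6581.
The active pressure is zero where K_a γ z = 2c√K_a, so z_c = 2c/(γ√K_a) = 2×7.6/(16.0×0.6581) = 1.443 m.

1.44 m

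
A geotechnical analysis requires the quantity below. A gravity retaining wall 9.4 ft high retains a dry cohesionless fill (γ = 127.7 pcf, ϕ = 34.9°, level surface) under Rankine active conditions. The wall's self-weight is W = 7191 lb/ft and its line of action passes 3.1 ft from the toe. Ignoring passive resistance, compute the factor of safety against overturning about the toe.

4.63

K_a = tan²(45° − 34.9°/2) = 0.2721.
P_a = ½K_aγH² = 0.5×0.2721×127.7×9.4² = 1535 lb/ft, acting at H/3 = 3.133 ft above the base.
Overturning moment M_o = P_a × H/3 = 1535 × 3.133 = 4811.
Resisting moment M_r = W × 3.1 = 7191 × 3.1 = 22290.
FS_overturning = M_r/M_o = 22290/4811 = 4.634.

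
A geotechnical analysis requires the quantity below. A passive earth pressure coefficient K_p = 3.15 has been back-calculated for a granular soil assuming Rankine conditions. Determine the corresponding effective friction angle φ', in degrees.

K_p = (1+sin φ)/(1−sin φ) ⇒ sin φ = (K_p − 1)/(K_p + 1) = 0.5181.
φ = arcsin(0.5181) = 31.20°.

31.2°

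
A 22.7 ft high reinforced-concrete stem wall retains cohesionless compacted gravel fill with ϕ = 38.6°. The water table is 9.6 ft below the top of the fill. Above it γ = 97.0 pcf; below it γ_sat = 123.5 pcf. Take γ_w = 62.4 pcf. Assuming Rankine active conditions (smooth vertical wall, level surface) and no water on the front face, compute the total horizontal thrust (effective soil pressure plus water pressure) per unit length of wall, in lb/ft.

10400 lb/ft

K_a = tan²(45° − φ/2) = 0.2316.
γ' = 123.5 − 62.4 = 61.10 pcf. Depth below WT = 13.1 ft.
σ'_h at WT = K_a γ d_w = 215.7 psf; at base = 215.7 + K_a γ' × 13.1 = 401.1 psf.
P₁ (0–9.6 ft) = ½×215.7×9.6 = 1035. P₂ (9.6–22.7 ft) = ½(215.7+401.1)×13.1 = 4040.
P_w = ½ γ_w h₂² = 0.5×62.4×13.1² = 5354. Total = 1035+4040+5354 = 10430 lb/ft.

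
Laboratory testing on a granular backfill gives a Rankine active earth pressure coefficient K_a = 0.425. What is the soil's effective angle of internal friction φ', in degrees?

23.8°

K_a = tan²(45° − φ/2) ⇒ 45° − φ/2 = arctan(√0.425) = 33.10°.
φ = 2(45° − 33.10°) = 23.80°.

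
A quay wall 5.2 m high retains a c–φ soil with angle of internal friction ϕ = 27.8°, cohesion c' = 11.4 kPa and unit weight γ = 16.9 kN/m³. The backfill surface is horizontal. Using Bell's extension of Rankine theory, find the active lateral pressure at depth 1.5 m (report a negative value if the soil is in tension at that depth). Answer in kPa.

K_a = (1 − sin φ)/(1 + sin φ) = 0.3639.
σ_a = K_a γ z − 2c√K_a = 0.3639×16.9×1.5 − 2×11.4×0.6032 = -4.529 kPa.

-4.53 kPa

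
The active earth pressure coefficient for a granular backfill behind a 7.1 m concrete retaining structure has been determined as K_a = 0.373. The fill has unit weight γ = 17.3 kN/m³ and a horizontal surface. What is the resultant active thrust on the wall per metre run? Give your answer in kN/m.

P = ½ K_a γ H² = 0.5 × 0.373 × 17.3 × 7.1² = 162.6 kN/m.

163 kN/m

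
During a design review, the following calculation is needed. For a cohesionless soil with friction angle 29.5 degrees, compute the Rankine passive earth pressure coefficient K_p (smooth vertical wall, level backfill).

2.94

K_p = (1 + sin φ)/(1 − sin φ) = tan²(45° + 29.5°/2) = 2.940.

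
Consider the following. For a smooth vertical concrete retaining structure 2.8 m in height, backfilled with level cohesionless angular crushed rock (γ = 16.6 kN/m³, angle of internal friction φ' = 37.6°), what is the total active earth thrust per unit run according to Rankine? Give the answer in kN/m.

15.8 kN/m

K_a = tan²(45° − φ/2) = 0.2421.
P_a = ½ K_a γ H² = 0.5 × 0.2421 × 16.6 × 2.8² = 15.76 kN/m.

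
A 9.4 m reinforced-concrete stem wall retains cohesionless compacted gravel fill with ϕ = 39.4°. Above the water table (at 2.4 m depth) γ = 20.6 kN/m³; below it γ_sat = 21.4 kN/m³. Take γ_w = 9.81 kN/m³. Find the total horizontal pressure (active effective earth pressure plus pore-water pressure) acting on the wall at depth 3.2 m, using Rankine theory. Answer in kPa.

21.0 kPa

K_a = (1 − sin φ)/(1 + sin φ) = 0.2234.
γ' = 21.4 − 9.81 = 11.59 kN/m³.
Effective vertical stress at 3.2 m: σ'_v = 20.6×2.4 + 11.59×0.800 = 58.71 kPa.
σ'_h = K_a σ'_v = 0.2234 × 58.71 = 13.12 kPa; u = γ_w × 0.800 = 7.848 kPa.
Total σ_h = 13.12 + 7.848 = 20.97 kPa.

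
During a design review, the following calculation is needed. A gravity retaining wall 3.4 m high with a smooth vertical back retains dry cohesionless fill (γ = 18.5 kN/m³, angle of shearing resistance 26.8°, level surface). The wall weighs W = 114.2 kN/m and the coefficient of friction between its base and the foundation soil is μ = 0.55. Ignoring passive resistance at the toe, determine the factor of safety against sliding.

1.55

K_a = tan²(45° − 26.8°/2) = 0.3785.
P_a = ½K_aγH² = 0.5×0.3785×18.5×3.4² = 40.47 kN/m, acting at H/3 = 1.133 m above the base.
FS_sliding = μW / P_a = 0.55×114.2 / 40.47 = 1.552.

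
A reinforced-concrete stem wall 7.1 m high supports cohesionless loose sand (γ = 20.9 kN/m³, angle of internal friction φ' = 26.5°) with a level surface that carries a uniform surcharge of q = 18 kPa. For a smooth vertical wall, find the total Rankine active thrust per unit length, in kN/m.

K_a = tan²(45° − φ/2) = 0.3829.
Soil triangle: ½ K_a γ H² = 0.5×0.3829×20.9×7.1² = 201.7 kN/m.
Surcharge rectangle: K_a q H = 0.3829×18×7.1 = 48.94 kN/m.
Total = 201.7 + 48.94 = 250.7 kN/m.

251 kN/m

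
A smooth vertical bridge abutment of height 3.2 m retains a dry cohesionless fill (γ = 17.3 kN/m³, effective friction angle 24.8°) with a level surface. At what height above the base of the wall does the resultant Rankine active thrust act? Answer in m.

K_a = 0.4090.
The pressure distribution is triangular, so the resultant acts at H/3 above the base = 3.2/3 = 1.067 m.

1.07 m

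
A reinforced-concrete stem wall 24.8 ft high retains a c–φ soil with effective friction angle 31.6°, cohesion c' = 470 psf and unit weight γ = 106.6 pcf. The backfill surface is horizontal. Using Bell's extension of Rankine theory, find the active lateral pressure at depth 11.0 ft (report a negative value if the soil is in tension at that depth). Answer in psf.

-159 psf

K_a = (1 − sin φ)/(1 + sin φ) = 0.3123.
σ_a = K_a γ z − 2c√K_a = 0.3123×106.6×11.0 − 2×470×0.5589 = -159.1 psf.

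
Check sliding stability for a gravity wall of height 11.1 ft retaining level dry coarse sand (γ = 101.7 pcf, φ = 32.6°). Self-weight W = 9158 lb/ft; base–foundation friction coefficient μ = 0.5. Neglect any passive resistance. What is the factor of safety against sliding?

K_a = tan²(45° − 32.6°/2) = 0.2997.
P_a = ½K_aγH² = 0.5×0.2997×101.7×11.1² = 1878 lb/ft, acting at H/3 = 3.700 ft above the base.
FS_sliding = μW / P_a = 0.5×9158 / 1878 = 2.438.

2.44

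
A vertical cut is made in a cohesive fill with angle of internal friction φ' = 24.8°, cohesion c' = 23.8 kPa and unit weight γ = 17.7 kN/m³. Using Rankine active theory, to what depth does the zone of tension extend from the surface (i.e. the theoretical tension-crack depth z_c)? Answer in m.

K_a = tan²(45° − 24.8°/2) = 0.4090; √K_a = 0.6395.
The active pressure is zero where K_a γ z = 2c√K_a, so z_c = 2c/(γ√K_a) = 2×23.8/(17.7×0.6395) = 4.205 m.

4.21 m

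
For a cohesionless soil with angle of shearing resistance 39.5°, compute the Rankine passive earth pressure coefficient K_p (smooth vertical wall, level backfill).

K_p = (1 + sin φ)/(1 − sin φ) = tan²(45° + 39.5°/2) = 4.496.

4.50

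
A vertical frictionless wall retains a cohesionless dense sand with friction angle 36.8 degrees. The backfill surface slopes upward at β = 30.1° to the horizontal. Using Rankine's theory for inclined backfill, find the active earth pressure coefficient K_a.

K_a = cos β · (cos β − √(cos²β − cos²φ)) / (cos β + √(cos²β − cos²φ)).
cos β = 0.8652, cos φ = 0.8007, √(cos²β − cos²φ) = 0.3276.
K_a = 0.8652 × (0.8652 − 0.3276)/(0.8652 + 0.3276) = 0.3899.

0.390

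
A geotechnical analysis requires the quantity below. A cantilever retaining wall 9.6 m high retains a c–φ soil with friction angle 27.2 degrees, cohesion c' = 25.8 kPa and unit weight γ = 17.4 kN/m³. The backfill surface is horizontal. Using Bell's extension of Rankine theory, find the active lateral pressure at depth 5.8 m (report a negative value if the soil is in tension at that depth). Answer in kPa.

6.11 kPa

K_a = (1 − sin φ)/(1 + sin φ) = 0.3726.
σ_a = K_a γ z − 2c√K_a = 0.3726×17.4×5.8 − 2×25.8×0.6104 = 6.105 kPa.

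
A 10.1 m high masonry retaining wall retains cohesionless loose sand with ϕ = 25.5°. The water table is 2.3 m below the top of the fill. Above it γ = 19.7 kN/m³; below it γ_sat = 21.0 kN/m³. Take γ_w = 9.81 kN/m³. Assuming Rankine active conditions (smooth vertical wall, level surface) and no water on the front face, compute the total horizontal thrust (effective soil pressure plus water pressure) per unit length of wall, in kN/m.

K_a = tan²(45° − φ/2) = 0.3981.
γ' = 21.0 − 9.81 = 11.19 kN/m³. Depth below WT = 7.8 m.
σ'_h at WT = K_a γ d_w = 18.04 kPa; at base = 18.04 + K_a γ' × 7.8 = 52.79 kPa.
P₁ (0–2.3 m) = ½×18.04×2.3 = 20.74. P₂ (2.3–10.1 m) = ½(18.04+52.79)×7.8 = 276.2.
P_w = ½ γ_w h₂² = 0.5×9.81×7.8² = 298.4. Total = 20.74+276.2+298.4 = 595.4 kN/m.

595 kN/m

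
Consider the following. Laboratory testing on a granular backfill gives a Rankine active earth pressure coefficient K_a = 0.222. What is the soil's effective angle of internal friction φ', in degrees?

39.5°

K_a = tan²(45° − φ/2) ⇒ 45° − φ/2 = arctan(√0.222) = 25.23°.
φ = 2(45° − 25.23°) = 39.54°.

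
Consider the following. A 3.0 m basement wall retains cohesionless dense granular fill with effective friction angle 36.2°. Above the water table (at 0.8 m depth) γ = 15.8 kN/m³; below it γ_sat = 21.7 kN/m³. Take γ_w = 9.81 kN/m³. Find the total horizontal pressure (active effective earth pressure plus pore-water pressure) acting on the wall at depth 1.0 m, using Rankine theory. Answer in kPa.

5.83 kPa

K_a = (1 − sin φ)/(1 + sin φ) = 0.2574.
γ' = 21.7 − 9.81 = 11.89 kN/m³.
Effective vertical stress at 1.0 m: σ'_v = 15.8×0.8 + 11.89×0.200 = 15.02 kPa.
σ'_h = K_a σ'_v = 0.2574 × 15.02 = 3.865 kPa; u = γ_w × 0.200 = 1.962 kPa.
Total σ_h = 3.865 + 1.962 = 5.827 kPa.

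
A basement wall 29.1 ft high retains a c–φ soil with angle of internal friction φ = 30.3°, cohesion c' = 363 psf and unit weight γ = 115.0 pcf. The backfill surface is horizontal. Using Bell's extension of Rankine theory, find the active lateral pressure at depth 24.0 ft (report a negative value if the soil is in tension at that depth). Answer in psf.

492 psf

K_a = (1 − sin φ)/(1 + sin φ) = 0.3293.
σ_a = K_a γ z − 2c√K_a = 0.3293×115.0×24.0 − 2×363×0.5739 = 492.3 psf.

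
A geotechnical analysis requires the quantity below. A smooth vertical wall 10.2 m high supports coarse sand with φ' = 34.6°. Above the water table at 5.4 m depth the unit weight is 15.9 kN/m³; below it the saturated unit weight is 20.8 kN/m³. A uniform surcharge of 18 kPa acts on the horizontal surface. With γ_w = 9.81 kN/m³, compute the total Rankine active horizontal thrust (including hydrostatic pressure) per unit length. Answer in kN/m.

K_a = tan²(45° − φ/2) = 0.2756.
γ' = 20.8 − 9.81 = 10.99 kN/m³. h₂ = H − d_w = 4.8 m.
σ'_h: at surface K_a·q = 4.961; at WT K_a(q+γd_w) = 28.63; at base K_a(q+γd_w+γ'h₂) = 43.17 kPa.
P₁ = ½(4.961+28.63)×5.4 = 90.69; P₂ = ½(28.63+43.17)×4.8 = 172.3; P_w = ½γ_w h₂² = 113.0.
Total = 90.69+172.3+113.0 = 376.0 kN/m.

376 kN/m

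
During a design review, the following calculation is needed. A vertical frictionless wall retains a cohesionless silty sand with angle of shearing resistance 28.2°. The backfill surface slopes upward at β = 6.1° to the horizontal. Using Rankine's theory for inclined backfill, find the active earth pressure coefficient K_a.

K_a = cos β · (cos β − √(cos²β − cos²φ)) / (cos β + √(cos²β − cos²φ)).
cos β = 0.9943, cos φ = 0.8813, √(cos²β − cos²φ) = 0.4604.
K_a = 0.9943 × (0.9943 − 0.4604)/(0.9943 + 0.4604) = 0.3649.

0.365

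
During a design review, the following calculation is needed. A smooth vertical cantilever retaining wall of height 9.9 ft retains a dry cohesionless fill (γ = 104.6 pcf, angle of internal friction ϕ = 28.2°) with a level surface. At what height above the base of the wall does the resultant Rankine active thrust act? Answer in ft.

K_a = 0.3582.
The pressure distribution is triangular, so the resultant acts at H/3 above the base = 9.9/3 = 3.300 ft.

3.30 ft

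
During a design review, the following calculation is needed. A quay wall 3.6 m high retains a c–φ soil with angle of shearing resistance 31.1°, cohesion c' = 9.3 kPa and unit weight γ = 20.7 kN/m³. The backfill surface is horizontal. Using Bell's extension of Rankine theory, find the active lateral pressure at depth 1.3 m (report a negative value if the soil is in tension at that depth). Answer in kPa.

K_a = (1 − sin φ)/(1 + sin φ) = 0.3188.
σ_a = K_a γ z − 2c√K_a = 0.3188×20.7×1.3 − 2×9.3×0.5646 = -1.923 kPa.

-1.92 kPa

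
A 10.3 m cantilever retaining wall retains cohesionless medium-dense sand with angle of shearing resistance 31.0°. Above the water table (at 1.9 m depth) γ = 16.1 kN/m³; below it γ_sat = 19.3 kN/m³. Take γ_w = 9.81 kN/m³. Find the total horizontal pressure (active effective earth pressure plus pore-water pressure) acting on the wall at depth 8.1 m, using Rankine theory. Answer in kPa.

K_a = (1 − sin φ)/(1 + sin φ) = 0.3201.
γ' = 19.3 − 9.81 = 9.490 kN/m³.
Effective vertical stress at 8.1 m: σ'_v = 16.1×1.9 + 9.490×6.20 = 89.43 kPa.
σ'_h = K_a σ'_v = 0.3201 × 89.43 = 28.63 kPa; u = γ_w × 6.20 = 60.82 kPa.
Total σ_h = 28.63 + 60.82 = 89.45 kPa.

89.4 kPa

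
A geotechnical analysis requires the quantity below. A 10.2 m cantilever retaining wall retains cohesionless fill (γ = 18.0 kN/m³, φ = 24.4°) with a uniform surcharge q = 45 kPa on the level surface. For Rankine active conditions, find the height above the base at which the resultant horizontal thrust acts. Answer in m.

3.96 m

K_a = 0.4153.
Triangular part P₁ = ½K_aγH² = 388.9 at H/3 = 3.400 m; rectangular part P₂ = K_a q H = 190.6 at H/2 = 5.100 m.
ȳ = (P₁·3.400 + P₂·5.100)/(P₁+P₂) = 3.959 m.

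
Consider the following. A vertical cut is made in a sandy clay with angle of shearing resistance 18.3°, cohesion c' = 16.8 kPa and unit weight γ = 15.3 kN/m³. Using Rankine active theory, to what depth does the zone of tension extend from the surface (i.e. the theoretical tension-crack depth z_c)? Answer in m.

K_a = tan²(45° − 18.3°/2) = 0.5221; √K_a = 0.7226.
The active pressure is zero where K_a γ z = 2c√K_a, so z_c = 2c/(γ√K_a) = 2×16.8/(15.3×0.7226) = 3.039 m.

3.04 m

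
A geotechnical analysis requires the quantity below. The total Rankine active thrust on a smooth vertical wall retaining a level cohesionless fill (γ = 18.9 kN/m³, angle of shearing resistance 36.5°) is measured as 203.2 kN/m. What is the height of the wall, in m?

K_a = 0.2541. P_a = ½ K_a γ H² ⇒ H = √(2P_a/(K_a γ)).
H = √(2×203.2/(0.2541×18.9)) = 9.200 m.

9.20 m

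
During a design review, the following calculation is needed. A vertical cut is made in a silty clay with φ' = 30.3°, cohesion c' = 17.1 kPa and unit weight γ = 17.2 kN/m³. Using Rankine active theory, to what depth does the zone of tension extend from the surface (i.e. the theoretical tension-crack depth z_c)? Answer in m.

K_a = tan²(45° − 30.3°/2) = 0.3293; √K_a = 0.5739.
The active pressure is zero where K_a γ z = 2c√K_a, so z_c = 2c/(γ√K_a) = 2×17.1/(17.2×0.5739) = 3.465 m.

3.46 m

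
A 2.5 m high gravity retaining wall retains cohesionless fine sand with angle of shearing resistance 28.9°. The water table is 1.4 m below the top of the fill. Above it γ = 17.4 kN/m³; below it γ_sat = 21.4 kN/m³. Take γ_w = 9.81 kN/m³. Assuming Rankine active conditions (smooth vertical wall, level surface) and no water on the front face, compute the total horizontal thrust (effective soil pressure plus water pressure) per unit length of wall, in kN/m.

K_a = tan²(45° − φ/2) = 0.3484.
γ' = 21.4 − 9.81 = 11.59 kN/m³. Depth below WT = 1.1 m.
σ'_h at WT = K_a γ d_w = 8.486 kPa; at base = 8.486 + K_a γ' × 1.1 = 12.93 kPa.
P₁ (0–1.4 m) = ½×8.486×1.4 = 5.940. P₂ (1.4–2.5 m) = ½(8.486+12.93)×1.1 = 11.78.
P_w = ½ γ_w h₂² = 0.5×9.81×1.1² = 5.935. Total = 5.940+11.78+5.935 = 23.65 kN/m.

23.7 kN/m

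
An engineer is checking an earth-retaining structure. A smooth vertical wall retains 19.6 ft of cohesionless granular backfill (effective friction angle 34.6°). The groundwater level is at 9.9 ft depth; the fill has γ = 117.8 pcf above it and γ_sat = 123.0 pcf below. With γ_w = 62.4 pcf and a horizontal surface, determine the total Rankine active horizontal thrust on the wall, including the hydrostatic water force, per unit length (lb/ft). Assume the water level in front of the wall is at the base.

8430 lb/ft

K_a = tan²(45° − φ/2) = 0.2756.
γ' = 123.0 − 62.4 = 60.60 pcf. Depth below WT = 9.7 ft.
σ'_h at WT = K_a γ d_w = 321.5 psf; at base = 321.5 + K_a γ' × 9.7 = 483.5 psf.
P₁ (0–9.9 ft) = ½×321.5×9.9 = 1591. P₂ (9.9–19.6 ft) = ½(321.5+483.5)×9.7 = 3904.
P_w = ½ γ_w h₂² = 0.5×62.4×9.7² = 2936. Total = 1591+3904+2936 = 8431 lb/ft.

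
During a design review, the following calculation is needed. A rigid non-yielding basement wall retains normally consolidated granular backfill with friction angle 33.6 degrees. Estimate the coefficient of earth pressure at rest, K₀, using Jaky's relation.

0.447

K₀ = 1 − sin φ' = 1 − sin 33.6° = 0.4466.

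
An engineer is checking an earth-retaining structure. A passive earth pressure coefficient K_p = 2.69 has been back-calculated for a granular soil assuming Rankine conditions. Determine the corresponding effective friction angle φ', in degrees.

27.3°

K_p = (1+sin φ)/(1−sin φ) ⇒ sin φ = (K_p − 1)/(K_p + 1) = 0.4580.
φ = arcsin(0.4580) = 27.26°.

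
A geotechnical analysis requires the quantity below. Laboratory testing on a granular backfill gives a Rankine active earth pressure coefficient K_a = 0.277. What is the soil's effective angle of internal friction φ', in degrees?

34.5°

K_a = tan²(45° − φ/2) ⇒ 45° − φ/2 = arctan(√0.277) = 27.76°.
φ = 2(45° − 27.76°) = 34.48°.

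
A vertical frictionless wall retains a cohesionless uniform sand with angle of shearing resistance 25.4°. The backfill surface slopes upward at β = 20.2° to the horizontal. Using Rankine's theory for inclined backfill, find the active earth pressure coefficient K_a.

0.538

K_a = cos β · (cos β − √(cos²β − cos²φ)) / (cos β + √(cos²β − cos²φ)).
cos β = 0.9385, cos φ = 0.9033, √(cos²β − cos²φ) = 0.2545.
K_a = 0.9385 × (0.9385 − 0.2545)/(0.9385 + 0.2545) = 0.5381.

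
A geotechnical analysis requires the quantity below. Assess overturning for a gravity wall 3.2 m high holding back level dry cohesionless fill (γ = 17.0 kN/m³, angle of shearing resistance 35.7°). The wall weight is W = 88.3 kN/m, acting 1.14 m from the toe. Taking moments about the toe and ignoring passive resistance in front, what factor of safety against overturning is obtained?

4.12

K_a = tan²(45° − 35.7°/2) = 0.2630.
P_a = ½K_aγH² = 0.5×0.2630×17.0×3.2² = 22.89 kN/m, acting at H/3 = 1.067 m above the base.
Overturning moment M_o = P_a × H/3 = 22.89 × 1.067 = 24.42.
Resisting moment M_r = W × 1.14 = 88.3 × 1.14 = 100.7.
FS_overturning = M_r/M_o = 100.7/24.42 = 4.123.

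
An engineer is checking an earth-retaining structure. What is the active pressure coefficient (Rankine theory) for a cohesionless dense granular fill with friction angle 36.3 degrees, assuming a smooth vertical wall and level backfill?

K_a = tan²(45° − φ/2) = tan²(26.85°) = 0.2563.

0.256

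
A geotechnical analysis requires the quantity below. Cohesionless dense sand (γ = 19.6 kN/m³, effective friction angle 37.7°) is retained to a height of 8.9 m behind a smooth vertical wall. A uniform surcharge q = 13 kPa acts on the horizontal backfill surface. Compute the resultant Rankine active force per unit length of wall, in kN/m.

K_a = tan²(45° − φ/2) = 0.2411.
Soil triangle: ½ K_a γ H² = 0.5×0.2411×19.6×8.9² = 187.1 kN/m.
Surcharge rectangle: K_a q H = 0.2411×13×8.9 = 27.89 kN/m.
Total = 187.1 + 27.89 = 215.0 kN/m.

215 kN/m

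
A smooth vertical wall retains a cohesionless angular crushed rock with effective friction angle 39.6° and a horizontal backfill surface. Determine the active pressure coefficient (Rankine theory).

0.221

K_a = (1 − sin φ)/(1 + sin φ) = (1 − sin 39.6°)/(1 + sin 39.6°) = 0.2214.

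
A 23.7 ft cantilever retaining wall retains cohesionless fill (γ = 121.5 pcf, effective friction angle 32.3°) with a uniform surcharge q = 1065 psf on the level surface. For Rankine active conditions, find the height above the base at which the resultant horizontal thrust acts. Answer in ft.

K_a = 0.3035.
Triangular part P₁ = ½K_aγH² = 10360 at H/3 = 7.900 ft; rectangular part P₂ = K_a q H = 7660 at H/2 = 11.85 ft.
ȳ = (P₁·7.900 + P₂·11.85)/(P₁+P₂) = 9.579 ft.

9.58 ft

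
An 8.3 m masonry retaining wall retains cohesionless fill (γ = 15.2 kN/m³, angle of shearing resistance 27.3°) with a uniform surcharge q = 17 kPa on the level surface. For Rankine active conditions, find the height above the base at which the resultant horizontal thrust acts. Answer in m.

3.06 m

K_a = 0.3711.
Triangular part P₁ = ½K_aγH² = 194.3 at H/3 = 2.767 m; rectangular part P₂ = K_a q H = 52.37 at H/2 = 4.150 m.
ȳ = (P₁·2.767 + P₂·4.150)/(P₁+P₂) = 3.060 m.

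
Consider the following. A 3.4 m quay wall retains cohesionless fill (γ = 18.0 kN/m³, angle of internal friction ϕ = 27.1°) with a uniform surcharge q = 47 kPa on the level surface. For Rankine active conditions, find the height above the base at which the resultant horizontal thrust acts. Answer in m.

K_a = 0.3741.
Triangular part P₁ = ½K_aγH² = 38.92 at H/3 = 1.133 m; rectangular part P₂ = K_a q H = 59.77 at H/2 = 1.700 m.
ȳ = (P₁·1.133 + P₂·1.700)/(P₁+P₂) = 1.477 m.

1.48 m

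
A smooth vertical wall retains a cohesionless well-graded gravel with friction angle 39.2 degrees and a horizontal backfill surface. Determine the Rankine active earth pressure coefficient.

K_a = (1 − sin φ)/(1 + sin φ) = (1 − sin 39.2°)/(1 + sin 39.2°) = 0.2255.

0.225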